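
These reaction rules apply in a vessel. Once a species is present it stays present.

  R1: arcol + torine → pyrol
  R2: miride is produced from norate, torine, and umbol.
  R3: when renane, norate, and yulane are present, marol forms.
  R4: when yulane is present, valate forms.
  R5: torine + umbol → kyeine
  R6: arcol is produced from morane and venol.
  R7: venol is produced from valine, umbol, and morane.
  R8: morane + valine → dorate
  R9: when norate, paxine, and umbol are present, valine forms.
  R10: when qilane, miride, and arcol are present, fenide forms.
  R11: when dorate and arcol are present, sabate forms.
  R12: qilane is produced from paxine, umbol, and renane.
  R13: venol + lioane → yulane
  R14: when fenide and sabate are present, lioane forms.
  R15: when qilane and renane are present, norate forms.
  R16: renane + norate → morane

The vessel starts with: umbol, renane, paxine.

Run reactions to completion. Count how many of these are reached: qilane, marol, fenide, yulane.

1

paxine, umbol, and renane present → qilane forms (R12).
qilane: reached.
marol would need renane, norate, and yulane (R3), but yulane never forms.
fenide would need qilane, miride, and arcol (R10), but miride never forms.
yulane would need venol and lioane (R13), but lioane never forms.
Reached: qilane — 1 of the 4.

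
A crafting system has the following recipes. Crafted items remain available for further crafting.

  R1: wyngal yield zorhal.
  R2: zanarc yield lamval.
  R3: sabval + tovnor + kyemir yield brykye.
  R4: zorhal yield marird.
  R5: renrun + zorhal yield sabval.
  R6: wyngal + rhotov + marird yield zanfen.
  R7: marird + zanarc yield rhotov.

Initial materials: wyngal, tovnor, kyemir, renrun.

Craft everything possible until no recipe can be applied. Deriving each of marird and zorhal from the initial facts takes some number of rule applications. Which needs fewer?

zorhal: Using R1, wyngal makes zorhal. [1 rule application]
marird: wyngal → zorhal (R1). Using R4, zorhal makes marird. [2 rule applications]
zorhal needs fewer.

zorhal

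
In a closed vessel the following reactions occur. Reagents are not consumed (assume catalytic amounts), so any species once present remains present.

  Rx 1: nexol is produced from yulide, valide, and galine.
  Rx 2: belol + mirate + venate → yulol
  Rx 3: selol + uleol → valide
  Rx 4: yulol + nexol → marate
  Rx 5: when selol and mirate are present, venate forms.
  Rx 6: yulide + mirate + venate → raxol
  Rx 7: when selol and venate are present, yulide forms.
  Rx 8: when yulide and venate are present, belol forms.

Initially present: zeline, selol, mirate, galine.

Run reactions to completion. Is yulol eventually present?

selol and mirate present → venate forms (Rx 5).
selol and venate present → yulide forms (Rx 7).
yulide and venate present → belol forms (Rx 8).
belol, mirate, and venate present → yulol forms (Rx 2).

Yes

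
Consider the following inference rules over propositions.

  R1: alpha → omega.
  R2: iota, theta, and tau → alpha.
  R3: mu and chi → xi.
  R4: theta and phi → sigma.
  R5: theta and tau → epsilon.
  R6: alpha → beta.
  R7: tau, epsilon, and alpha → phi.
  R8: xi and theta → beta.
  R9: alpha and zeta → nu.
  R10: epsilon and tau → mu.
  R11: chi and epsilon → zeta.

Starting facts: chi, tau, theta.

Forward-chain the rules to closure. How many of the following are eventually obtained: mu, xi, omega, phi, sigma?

2

theta and tau hold, so epsilon follows (R5).
epsilon and tau hold, so mu follows (R10).
From mu and chi, R3 gives xi.
mu: reached.
xi: reached.
omega would need alpha (R1), but alpha is never established.
phi would need tau, epsilon, and alpha (R7), but alpha is never established.
sigma would need theta and phi (R4), but phi is never established.
Reached: mu and xi — 2 of the 5.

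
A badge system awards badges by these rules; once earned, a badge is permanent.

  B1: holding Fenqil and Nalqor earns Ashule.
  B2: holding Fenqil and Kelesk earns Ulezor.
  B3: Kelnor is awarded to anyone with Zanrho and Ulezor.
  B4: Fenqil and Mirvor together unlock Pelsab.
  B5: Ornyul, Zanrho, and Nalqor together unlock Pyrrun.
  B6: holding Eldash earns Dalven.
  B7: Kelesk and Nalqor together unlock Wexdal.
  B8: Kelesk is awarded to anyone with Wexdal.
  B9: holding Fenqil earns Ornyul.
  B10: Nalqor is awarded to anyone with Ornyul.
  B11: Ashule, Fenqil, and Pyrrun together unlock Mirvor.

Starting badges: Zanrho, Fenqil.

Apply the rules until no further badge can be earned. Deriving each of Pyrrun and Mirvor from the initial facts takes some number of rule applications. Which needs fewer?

Pyrrun: With Fenqil, Ornyul is earned (B9). With Ornyul, Nalqor is earned (B10). With Ornyul, Zanrho, and Nalqor, Pyrrun is earned (B5). [3 rule applications]
Mirvor: With Fenqil, Ornyul is earned (B9). With Ornyul, Nalqor is earned (B10). With Fenqil and Nalqor, Ashule is earned (B1). With Ornyul, Zanrho, and Nalqor, Pyrrun is earned (B5). With Ashule, Fenqil, and Pyrrun, Mirvor is earned (B11). [5 rule applications]
Pyrrun needs fewer.

Pyrrun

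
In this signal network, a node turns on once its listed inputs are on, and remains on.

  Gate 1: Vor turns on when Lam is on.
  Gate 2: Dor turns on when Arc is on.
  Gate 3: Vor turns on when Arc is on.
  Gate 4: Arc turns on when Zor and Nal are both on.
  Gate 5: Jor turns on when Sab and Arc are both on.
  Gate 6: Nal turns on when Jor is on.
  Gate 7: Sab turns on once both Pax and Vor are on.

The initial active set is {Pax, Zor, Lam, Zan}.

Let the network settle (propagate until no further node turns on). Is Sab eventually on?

Gate 1: Lam on → Vor on.
Pax and Vor are on, so Sab turns on (Gate 7).

Yes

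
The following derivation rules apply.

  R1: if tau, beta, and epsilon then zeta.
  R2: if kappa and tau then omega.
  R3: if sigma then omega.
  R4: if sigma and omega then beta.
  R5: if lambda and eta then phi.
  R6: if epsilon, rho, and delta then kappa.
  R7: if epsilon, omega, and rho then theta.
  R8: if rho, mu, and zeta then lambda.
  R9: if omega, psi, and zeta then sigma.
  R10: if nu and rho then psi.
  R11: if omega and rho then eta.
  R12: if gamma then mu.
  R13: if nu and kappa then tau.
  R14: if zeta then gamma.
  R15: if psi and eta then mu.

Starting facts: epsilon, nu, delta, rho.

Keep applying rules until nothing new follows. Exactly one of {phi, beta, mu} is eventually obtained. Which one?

nu and rho hold, so psi follows (R10).
From epsilon, rho, and delta, R6 gives kappa.
nu and kappa hold, so tau follows (R13).
kappa and tau hold, so omega follows (R2).
From omega and rho, R11 gives eta.
From psi and eta, R15 gives mu.
phi would need lambda and eta (R5), but lambda is never established. beta would need sigma and omega (R4), but sigma is never established.

mu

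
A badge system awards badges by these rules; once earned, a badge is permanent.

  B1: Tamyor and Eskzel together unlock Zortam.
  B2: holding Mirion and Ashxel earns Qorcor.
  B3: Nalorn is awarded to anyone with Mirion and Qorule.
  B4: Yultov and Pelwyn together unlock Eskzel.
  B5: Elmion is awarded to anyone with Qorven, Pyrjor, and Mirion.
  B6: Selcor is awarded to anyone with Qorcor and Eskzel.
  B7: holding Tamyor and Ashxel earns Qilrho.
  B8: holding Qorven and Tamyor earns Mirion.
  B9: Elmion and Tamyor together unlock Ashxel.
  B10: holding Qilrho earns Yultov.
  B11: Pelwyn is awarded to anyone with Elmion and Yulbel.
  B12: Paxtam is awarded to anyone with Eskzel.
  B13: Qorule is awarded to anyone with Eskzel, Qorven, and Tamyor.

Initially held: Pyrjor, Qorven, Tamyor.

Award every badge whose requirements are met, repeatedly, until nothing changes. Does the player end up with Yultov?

With Qorven and Tamyor, Mirion is earned (B8).
With Qorven, Pyrjor, and Mirion, Elmion is earned (B5).
With Elmion and Tamyor, Ashxel is earned (B9).
With Tamyor and Ashxel, Qilrho is earned (B7).
With Qilrho, Yultov is earned (B10).

Yes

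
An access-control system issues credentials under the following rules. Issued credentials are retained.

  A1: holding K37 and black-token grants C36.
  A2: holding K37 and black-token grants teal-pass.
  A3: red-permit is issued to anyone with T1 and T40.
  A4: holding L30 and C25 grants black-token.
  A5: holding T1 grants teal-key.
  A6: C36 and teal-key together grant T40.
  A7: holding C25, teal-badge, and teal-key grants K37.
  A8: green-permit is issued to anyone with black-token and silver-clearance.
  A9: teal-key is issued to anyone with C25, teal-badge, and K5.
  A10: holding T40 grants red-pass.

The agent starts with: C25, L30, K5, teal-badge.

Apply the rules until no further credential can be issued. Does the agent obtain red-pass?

Yes

Holding C25, teal-badge, and K5 grants teal-key (A9).
Holding L30 and C25 grants black-token (A4).
Holding C25, teal-badge, and teal-key grants K37 (A7).
Holding K37 and black-token grants C36 (A1).
Holding C36 and teal-key grants T40 (A6).
Holding T40 grants red-pass (A10).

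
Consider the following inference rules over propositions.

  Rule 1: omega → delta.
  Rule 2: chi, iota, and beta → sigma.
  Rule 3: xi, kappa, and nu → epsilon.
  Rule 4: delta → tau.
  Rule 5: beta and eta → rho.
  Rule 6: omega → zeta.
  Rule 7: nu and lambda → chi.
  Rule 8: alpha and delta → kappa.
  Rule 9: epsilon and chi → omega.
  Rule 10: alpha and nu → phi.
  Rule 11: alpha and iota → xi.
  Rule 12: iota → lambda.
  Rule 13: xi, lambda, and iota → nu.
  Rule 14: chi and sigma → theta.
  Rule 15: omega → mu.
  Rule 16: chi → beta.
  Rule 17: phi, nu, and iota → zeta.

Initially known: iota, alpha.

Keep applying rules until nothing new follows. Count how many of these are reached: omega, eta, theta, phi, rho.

2

alpha and iota hold, so xi follows (Rule 11).
From iota, Rule 12 gives lambda.
xi, lambda, and iota hold, so nu follows (Rule 13).
nu and lambda hold, so chi follows (Rule 7).
From alpha and nu, Rule 10 gives phi.
chi holds, so beta follows (Rule 16).
From chi, iota, and beta, Rule 2 gives sigma.
From chi and sigma, Rule 14 gives theta.
omega would need epsilon and chi (Rule 9), but epsilon is never established.
No rule produces eta, and it is not given.
theta: reached.
phi: reached.
rho would need beta and eta (Rule 5), but eta is never established.
Reached: theta and phi — 2 of the 5.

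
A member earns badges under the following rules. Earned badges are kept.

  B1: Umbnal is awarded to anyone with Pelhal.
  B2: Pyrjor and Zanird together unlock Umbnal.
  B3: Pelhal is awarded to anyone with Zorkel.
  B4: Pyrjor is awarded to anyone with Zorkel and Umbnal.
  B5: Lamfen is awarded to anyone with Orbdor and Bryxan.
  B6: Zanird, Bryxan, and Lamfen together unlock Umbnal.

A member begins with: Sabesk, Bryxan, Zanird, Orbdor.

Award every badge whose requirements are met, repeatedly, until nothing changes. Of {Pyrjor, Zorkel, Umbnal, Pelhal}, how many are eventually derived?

1

With Orbdor and Bryxan, Lamfen is earned (B5).
With Zanird, Bryxan, and Lamfen, Umbnal is earned (B6).
Pyrjor would need Zorkel and Umbnal (B4), but Zorkel is never earned.
No rule produces Zorkel, and it is not given.
Umbnal: reached.
Pelhal would need Zorkel (B3), but Zorkel is never earned.
Reached: Umbnal — 1 of the 4.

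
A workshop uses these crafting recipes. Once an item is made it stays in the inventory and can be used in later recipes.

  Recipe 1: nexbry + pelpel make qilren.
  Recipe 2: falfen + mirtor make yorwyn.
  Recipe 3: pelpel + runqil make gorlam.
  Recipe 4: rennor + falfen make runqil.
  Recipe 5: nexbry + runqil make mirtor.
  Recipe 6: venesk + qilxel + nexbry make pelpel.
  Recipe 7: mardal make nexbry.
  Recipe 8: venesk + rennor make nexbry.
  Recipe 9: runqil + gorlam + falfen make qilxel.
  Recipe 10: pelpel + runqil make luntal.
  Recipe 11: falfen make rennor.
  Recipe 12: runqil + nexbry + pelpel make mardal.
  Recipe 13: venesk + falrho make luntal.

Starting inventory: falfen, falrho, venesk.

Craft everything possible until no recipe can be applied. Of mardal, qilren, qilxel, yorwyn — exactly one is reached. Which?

yorwyn

Using Recipe 11, falfen makes rennor.
Using Recipe 8, venesk and rennor make nexbry.
rennor + falfen → runqil (Recipe 4).
nexbry + runqil → mirtor (Recipe 5).
Using Recipe 2, falfen and mirtor make yorwyn.
qilren would need nexbry and pelpel (Recipe 1), but pelpel is never obtained. mardal would need runqil, nexbry, and pelpel (Recipe 12), but pelpel is never obtained. qilxel would need runqil, gorlam, and falfen (Recipe 9), but gorlam is never obtained.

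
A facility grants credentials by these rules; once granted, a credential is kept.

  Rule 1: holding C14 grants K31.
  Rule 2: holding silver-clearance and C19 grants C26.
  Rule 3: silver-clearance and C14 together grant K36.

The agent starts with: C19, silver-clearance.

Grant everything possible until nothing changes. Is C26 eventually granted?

Yes

Holding silver-clearance and C19 grants C26 (Rule 2).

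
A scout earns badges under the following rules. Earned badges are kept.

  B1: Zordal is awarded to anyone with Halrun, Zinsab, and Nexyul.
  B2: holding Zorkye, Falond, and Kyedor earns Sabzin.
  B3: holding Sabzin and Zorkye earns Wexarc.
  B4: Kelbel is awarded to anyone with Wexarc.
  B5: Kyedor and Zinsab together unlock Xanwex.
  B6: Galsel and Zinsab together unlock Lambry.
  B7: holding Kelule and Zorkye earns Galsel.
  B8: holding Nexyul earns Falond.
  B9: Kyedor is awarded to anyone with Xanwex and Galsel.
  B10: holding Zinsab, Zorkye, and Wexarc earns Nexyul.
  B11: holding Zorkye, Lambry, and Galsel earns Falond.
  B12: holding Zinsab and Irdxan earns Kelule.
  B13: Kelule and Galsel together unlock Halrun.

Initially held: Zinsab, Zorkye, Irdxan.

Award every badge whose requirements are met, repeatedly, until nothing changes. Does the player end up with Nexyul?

No

Nexyul would need Zinsab, Zorkye, and Wexarc (B10), but Wexarc is never earned.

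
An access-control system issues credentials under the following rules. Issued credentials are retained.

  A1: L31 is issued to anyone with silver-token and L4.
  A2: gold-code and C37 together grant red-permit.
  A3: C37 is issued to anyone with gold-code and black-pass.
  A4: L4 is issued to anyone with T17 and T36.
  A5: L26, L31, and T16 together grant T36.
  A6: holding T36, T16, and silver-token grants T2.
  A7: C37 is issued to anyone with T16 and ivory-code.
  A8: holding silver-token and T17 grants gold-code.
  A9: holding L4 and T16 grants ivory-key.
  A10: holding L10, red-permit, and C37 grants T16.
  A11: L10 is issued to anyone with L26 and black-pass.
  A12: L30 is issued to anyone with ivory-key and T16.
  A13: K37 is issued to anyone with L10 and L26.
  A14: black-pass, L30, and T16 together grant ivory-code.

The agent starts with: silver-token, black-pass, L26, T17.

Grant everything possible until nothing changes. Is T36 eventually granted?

No

T36 would need L26, L31, and T16 (A5), but L31 is never granted.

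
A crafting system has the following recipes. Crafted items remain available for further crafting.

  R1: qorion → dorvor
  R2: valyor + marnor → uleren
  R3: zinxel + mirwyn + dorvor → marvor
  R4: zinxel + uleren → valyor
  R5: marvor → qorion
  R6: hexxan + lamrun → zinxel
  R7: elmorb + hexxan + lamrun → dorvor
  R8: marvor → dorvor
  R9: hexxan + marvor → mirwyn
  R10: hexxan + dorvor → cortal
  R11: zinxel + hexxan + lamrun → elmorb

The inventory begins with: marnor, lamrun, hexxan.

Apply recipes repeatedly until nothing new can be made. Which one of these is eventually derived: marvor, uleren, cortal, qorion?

cortal

hexxan + lamrun → zinxel (R6).
Using R11, zinxel, hexxan, and lamrun make elmorb.
Using R7, elmorb, hexxan, and lamrun make dorvor.
Using R10, hexxan and dorvor make cortal.
qorion would need marvor (R5), but marvor is never obtained. uleren would need valyor and marnor (R2), but valyor is never obtained. marvor would need zinxel, mirwyn, and dorvor (R3), but mirwyn is never obtained.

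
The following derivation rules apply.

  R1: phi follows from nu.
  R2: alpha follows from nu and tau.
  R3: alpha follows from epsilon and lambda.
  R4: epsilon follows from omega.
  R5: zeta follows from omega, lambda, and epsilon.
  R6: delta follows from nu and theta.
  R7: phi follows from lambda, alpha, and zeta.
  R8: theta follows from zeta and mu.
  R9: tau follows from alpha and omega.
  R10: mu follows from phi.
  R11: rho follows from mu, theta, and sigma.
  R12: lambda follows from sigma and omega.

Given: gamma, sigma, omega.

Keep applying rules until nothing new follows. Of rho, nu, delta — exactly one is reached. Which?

omega holds, so epsilon follows (R4).
sigma and omega hold, so lambda follows (R12).
epsilon and lambda hold, so alpha follows (R3).
omega, lambda, and epsilon hold, so zeta follows (R5).
From lambda, alpha, and zeta, R7 gives phi.
phi holds, so mu follows (R10).
zeta and mu hold, so theta follows (R8).
From mu, theta, and sigma, R11 gives rho.
No rule produces nu, and it is not given. delta would need nu and theta (R6), but nu is never established.

rho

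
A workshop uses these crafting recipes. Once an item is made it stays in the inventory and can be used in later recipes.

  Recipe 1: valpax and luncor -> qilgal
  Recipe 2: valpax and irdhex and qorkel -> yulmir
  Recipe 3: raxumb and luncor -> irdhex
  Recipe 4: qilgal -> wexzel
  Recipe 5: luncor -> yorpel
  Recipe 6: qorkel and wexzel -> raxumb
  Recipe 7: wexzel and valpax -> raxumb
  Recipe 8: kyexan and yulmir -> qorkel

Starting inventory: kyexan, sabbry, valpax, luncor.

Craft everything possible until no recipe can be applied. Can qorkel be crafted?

No

qorkel would need kyexan and yulmir (Recipe 8), but yulmir is never obtained.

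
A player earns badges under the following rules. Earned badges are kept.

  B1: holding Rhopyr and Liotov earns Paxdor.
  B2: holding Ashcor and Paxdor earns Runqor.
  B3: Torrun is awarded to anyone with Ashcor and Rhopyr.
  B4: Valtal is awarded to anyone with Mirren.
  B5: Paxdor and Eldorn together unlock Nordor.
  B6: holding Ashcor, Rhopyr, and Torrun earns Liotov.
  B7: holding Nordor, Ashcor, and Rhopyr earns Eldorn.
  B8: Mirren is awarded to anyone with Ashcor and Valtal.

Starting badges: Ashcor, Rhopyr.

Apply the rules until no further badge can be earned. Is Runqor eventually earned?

Yes

With Ashcor and Rhopyr, Torrun is earned (B3).
With Ashcor, Rhopyr, and Torrun, Liotov is earned (B6).
With Rhopyr and Liotov, Paxdor is earned (B1).
With Ashcor and Paxdor, Runqor is earned (B2).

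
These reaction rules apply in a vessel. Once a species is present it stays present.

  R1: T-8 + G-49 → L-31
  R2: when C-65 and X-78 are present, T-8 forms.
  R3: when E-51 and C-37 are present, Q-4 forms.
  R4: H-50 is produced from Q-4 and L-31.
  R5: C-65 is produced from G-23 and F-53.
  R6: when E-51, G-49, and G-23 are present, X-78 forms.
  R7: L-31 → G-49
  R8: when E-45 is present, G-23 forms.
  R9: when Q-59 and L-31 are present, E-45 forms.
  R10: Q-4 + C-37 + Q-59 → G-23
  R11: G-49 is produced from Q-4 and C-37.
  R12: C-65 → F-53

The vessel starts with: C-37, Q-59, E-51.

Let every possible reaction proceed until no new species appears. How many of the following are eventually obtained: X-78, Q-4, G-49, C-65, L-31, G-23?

E-51 and C-37 present → Q-4 forms (R3).
Q-4 and C-37 present → G-49 forms (R11).
Q-4, C-37, and Q-59 present → G-23 forms (R10).
E-51, G-49, and G-23 present → X-78 forms (R6).
X-78: reached.
Q-4: reached.
G-49: reached.
C-65 would need G-23 and F-53 (R5), but F-53 never forms.
L-31 would need T-8 and G-49 (R1), but T-8 never forms.
G-23: reached.
Reached: X-78, Q-4, G-49, and G-23 — 4 of the 6.

4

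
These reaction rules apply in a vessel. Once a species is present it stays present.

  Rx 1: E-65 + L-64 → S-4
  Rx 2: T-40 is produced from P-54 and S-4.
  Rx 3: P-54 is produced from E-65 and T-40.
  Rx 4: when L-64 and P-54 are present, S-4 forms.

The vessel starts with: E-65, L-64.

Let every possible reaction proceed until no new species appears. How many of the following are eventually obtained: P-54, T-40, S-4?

1

E-65 and L-64 present → S-4 forms (Rx 1).
P-54 would need E-65 and T-40 (Rx 3), but T-40 never forms.
T-40 would need P-54 and S-4 (Rx 2), but P-54 never forms.
S-4: reached.
Reached: S-4 — 1 of the 3.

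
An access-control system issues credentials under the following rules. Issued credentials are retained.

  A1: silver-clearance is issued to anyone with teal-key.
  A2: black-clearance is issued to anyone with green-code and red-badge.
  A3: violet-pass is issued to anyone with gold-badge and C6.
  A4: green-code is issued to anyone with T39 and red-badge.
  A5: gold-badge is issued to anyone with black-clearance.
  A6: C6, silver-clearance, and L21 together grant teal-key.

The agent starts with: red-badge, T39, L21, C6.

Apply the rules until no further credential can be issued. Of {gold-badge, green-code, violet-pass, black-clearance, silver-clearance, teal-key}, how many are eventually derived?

Holding T39 and red-badge grants green-code (A4).
Holding green-code and red-badge grants black-clearance (A2).
Holding black-clearance grants gold-badge (A5).
Holding gold-badge and C6 grants violet-pass (A3).
gold-badge: reached.
green-code: reached.
violet-pass: reached.
black-clearance: reached.
silver-clearance would need teal-key (A1), but teal-key is never granted.
teal-key would need C6, silver-clearance, and L21 (A6), but silver-clearance is never granted.
Reached: gold-badge, green-code, violet-pass, and black-clearance — 4 of the 6.

4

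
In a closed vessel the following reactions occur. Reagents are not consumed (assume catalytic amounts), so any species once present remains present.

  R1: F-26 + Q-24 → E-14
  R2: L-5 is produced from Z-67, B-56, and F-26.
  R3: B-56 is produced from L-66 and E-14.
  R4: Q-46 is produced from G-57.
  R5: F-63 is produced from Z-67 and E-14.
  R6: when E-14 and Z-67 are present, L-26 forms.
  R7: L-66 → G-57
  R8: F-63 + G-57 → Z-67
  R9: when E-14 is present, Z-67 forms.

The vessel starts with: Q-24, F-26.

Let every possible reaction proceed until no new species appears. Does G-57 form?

No

G-57 would need L-66 (R7), but L-66 never forms.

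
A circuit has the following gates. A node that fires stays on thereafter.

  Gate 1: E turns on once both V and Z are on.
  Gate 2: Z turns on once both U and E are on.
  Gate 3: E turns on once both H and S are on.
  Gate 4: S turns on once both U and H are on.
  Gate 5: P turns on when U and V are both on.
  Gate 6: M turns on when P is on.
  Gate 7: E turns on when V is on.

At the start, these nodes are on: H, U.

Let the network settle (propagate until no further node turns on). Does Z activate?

U and H are on, so S turns on (Gate 4).
Gate 3: H and S on → E on.
U and E are on, so Z turns on (Gate 2).

Yes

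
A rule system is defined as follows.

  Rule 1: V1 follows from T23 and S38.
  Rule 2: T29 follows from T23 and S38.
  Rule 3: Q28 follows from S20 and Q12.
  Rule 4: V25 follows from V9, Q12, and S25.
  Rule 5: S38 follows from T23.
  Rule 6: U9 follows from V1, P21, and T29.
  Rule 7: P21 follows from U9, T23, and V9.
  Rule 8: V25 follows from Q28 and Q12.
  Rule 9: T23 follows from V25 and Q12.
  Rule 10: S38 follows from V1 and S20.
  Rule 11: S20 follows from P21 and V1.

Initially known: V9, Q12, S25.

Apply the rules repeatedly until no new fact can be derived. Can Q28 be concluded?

No

Q28 would need S20 and Q12 (Rule 3), but S20 is never established.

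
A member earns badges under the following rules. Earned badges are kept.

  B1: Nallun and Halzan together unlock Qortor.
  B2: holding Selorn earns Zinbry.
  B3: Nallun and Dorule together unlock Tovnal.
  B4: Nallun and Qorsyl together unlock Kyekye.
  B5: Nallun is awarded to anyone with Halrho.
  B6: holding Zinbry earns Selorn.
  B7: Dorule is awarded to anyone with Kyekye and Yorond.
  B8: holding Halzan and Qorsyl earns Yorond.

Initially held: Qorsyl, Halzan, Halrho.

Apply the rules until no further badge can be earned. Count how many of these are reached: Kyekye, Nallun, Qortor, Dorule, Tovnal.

5

With Halzan and Qorsyl, Yorond is earned (B8).
With Halrho, Nallun is earned (B5).
With Nallun and Halzan, Qortor is earned (B1).
With Nallun and Qorsyl, Kyekye is earned (B4).
With Kyekye and Yorond, Dorule is earned (B7).
With Nallun and Dorule, Tovnal is earned (B3).
Kyekye: reached.
Nallun: reached.
Qortor: reached.
Dorule: reached.
Tovnal: reached.
All 5 are reached.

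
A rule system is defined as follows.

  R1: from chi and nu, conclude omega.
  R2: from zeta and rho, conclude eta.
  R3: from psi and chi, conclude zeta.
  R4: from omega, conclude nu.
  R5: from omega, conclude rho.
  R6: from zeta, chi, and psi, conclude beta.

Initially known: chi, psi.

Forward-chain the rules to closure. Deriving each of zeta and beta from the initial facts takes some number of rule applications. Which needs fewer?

zeta: From psi and chi, R3 gives zeta. [1 rule application]
beta: From psi and chi, R3 gives zeta. zeta, chi, and psi hold, so beta follows (R6). [2 rule applications]
zeta needs fewer.

zeta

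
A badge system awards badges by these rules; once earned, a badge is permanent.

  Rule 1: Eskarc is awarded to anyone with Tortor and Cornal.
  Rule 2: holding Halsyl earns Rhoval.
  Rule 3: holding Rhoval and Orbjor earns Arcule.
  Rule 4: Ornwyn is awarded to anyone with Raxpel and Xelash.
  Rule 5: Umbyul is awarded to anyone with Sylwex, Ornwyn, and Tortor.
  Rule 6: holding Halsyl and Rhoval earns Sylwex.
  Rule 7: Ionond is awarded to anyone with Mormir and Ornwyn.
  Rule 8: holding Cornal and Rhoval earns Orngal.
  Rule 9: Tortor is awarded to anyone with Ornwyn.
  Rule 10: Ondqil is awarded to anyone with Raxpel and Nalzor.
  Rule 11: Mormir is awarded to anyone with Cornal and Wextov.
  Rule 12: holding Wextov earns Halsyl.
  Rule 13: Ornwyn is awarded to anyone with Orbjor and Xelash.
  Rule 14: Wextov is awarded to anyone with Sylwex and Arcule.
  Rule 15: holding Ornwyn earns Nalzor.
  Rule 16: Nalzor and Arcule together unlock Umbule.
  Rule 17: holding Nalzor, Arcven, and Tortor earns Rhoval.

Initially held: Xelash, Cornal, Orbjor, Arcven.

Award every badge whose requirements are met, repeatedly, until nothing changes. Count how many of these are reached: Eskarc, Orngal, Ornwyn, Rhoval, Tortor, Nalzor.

6

With Orbjor and Xelash, Ornwyn is earned (Rule 13).
With Ornwyn, Nalzor is earned (Rule 15).
With Ornwyn, Tortor is earned (Rule 9).
With Tortor and Cornal, Eskarc is earned (Rule 1).
With Nalzor, Arcven, and Tortor, Rhoval is earned (Rule 17).
With Cornal and Rhoval, Orngal is earned (Rule 8).
Eskarc: reached.
Orngal: reached.
Ornwyn: reached.
Rhoval: reached.
Tortor: reached.
Nalzor: reached.
All 6 are reached.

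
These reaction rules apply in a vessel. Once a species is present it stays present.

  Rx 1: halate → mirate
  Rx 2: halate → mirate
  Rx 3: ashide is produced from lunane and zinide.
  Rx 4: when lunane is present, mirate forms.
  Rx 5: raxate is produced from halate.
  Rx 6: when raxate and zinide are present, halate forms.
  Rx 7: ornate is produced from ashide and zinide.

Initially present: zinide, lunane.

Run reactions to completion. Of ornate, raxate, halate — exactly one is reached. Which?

ornate

lunane and zinide present → ashide forms (Rx 3).
ashide and zinide present → ornate forms (Rx 7).
raxate would need halate (Rx 5), but halate never forms. halate would need raxate and zinide (Rx 6), but raxate never forms.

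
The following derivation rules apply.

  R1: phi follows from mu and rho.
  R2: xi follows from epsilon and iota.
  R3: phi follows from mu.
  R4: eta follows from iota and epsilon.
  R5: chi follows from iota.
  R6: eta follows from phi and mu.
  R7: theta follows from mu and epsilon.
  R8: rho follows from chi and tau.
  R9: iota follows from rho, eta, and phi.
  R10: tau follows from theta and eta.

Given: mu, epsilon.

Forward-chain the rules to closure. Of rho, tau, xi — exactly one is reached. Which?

mu holds, so phi follows (R3).
From mu and epsilon, R7 gives theta.
phi and mu hold, so eta follows (R6).
theta and eta hold, so tau follows (R10).
rho would need chi and tau (R8), but chi is never established. xi would need epsilon and iota (R2), but iota is never established.

tau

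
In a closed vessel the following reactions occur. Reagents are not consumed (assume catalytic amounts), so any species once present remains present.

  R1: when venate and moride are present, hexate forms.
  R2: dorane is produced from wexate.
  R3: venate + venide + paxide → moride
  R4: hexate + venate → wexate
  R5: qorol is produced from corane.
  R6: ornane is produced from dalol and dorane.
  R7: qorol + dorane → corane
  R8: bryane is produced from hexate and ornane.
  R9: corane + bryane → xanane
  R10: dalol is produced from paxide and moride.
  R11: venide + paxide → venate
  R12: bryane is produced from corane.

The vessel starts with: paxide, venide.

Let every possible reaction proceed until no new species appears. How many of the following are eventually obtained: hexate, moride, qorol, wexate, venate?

venide and paxide present → venate forms (R11).
venate, venide, and paxide present → moride forms (R3).
venate and moride present → hexate forms (R1).
hexate and venate present → wexate forms (R4).
hexate: reached.
moride: reached.
qorol would need corane (R5), but corane never forms.
wexate: reached.
venate: reached.
Reached: hexate, moride, wexate, and venate — 4 of the 5.

4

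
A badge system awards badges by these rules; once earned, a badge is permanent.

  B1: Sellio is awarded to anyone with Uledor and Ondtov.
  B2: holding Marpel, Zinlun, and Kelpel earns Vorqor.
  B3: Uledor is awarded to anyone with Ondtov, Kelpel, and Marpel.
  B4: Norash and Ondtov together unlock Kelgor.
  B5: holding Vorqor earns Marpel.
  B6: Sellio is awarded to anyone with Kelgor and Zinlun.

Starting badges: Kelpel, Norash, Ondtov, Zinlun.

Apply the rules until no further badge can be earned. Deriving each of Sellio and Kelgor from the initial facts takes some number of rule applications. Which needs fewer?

Kelgor

Kelgor: With Norash and Ondtov, Kelgor is earned (B4). [1 rule application]
Sellio: With Norash and Ondtov, Kelgor is earned (B4). With Kelgor and Zinlun, Sellio is earned (B6). [2 rule applications]
Kelgor needs fewer.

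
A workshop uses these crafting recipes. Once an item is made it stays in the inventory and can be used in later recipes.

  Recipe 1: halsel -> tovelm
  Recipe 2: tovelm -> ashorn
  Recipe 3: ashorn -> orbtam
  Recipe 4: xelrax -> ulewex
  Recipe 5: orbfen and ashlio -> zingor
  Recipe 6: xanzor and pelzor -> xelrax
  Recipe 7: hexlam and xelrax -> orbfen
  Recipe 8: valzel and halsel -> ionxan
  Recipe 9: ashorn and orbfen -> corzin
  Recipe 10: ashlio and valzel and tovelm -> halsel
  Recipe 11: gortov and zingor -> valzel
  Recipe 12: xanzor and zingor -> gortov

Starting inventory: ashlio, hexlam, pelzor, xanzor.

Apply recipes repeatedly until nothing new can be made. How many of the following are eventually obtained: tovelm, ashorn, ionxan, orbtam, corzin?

0

tovelm would need halsel (Recipe 1), but halsel is never obtained.
ashorn would need tovelm (Recipe 2), but tovelm is never obtained.
ionxan would need valzel and halsel (Recipe 8), but halsel is never obtained.
orbtam would need ashorn (Recipe 3), but ashorn is never obtained.
corzin would need ashorn and orbfen (Recipe 9), but ashorn is never obtained.
None of the 5 are reached.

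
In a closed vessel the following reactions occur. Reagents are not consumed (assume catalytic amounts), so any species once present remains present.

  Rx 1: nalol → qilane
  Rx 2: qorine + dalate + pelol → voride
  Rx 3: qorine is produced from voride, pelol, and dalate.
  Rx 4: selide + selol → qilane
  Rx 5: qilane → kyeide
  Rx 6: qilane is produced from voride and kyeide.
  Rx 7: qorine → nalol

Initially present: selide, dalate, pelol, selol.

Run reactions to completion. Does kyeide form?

selide and selol present → qilane forms (Rx 4).
qilane present → kyeide forms (Rx 5).

Yes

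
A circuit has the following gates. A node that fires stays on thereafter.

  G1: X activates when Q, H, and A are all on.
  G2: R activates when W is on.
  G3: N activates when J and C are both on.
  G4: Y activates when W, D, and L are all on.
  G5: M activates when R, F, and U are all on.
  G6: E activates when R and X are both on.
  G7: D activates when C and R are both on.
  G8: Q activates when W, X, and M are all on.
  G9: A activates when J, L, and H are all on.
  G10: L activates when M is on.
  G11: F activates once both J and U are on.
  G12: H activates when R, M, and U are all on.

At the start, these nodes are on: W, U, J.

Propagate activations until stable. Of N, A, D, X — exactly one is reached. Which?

G2: W on → R on.
J and U are on, so F activates (G11).
R, F, and U are on, so M activates (G5).
G12: R, M, and U on → H on.
G10: M on → L on.
G9: J, L, and H on → A on.
N would need J and C (G3), but C never turns on. X would need Q, H, and A (G1), but Q never turns on. D would need C and R (G7), but C never turns on.

A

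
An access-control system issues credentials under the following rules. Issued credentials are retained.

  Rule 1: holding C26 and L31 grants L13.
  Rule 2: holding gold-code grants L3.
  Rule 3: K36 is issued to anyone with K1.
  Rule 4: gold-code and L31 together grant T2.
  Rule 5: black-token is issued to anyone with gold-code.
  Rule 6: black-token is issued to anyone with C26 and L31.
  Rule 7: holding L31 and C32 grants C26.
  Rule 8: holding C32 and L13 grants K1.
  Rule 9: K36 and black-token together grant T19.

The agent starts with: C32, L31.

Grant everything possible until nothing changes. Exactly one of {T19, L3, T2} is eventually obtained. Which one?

Holding L31 and C32 grants C26 (Rule 7).
Holding C26 and L31 grants black-token (Rule 6).
Holding C26 and L31 grants L13 (Rule 1).
Holding C32 and L13 grants K1 (Rule 8).
Holding K1 grants K36 (Rule 3).
Holding K36 and black-token grants T19 (Rule 9).
T2 would need gold-code and L31 (Rule 4), but gold-code is never granted. L3 would need gold-code (Rule 2), but gold-code is never granted.

T19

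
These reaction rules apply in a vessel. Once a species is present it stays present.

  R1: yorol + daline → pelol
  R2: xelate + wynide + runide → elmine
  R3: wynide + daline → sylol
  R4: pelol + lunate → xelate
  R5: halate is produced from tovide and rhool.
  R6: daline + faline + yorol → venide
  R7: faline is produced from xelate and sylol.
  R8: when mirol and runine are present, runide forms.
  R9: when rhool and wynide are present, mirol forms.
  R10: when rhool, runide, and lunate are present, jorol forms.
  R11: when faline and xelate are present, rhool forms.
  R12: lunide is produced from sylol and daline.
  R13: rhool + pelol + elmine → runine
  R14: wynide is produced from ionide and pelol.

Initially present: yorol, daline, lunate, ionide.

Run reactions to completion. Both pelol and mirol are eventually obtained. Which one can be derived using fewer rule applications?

pelol

pelol: yorol and daline present → pelol forms (R1). [1 rule application]
mirol: yorol and daline present → pelol forms (R1). ionide and pelol present → wynide forms (R14). pelol and lunate present → xelate forms (R4). wynide and daline present → sylol forms (R3). xelate and sylol present → faline forms (R7). faline and xelate present → rhool forms (R11). rhool and wynide present → mirol forms (R9). [7 rule applications]
pelol needs fewer.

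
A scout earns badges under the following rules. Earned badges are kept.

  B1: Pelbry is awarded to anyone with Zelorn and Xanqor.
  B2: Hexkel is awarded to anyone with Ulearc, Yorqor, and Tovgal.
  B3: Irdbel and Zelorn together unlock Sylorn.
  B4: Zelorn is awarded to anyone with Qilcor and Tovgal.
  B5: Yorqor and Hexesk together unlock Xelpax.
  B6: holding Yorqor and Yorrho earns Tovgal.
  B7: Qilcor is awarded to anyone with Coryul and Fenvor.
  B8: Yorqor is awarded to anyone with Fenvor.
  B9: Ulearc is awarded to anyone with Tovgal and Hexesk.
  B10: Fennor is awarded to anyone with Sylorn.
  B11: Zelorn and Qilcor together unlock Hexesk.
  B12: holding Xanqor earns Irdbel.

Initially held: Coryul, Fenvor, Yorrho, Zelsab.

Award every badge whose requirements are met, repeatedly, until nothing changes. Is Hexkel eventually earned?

With Fenvor, Yorqor is earned (B8).
With Coryul and Fenvor, Qilcor is earned (B7).
With Yorqor and Yorrho, Tovgal is earned (B6).
With Qilcor and Tovgal, Zelorn is earned (B4).
With Zelorn and Qilcor, Hexesk is earned (B11).
With Tovgal and Hexesk, Ulearc is earned (B9).
With Ulearc, Yorqor, and Tovgal, Hexkel is earned (B2).

Yes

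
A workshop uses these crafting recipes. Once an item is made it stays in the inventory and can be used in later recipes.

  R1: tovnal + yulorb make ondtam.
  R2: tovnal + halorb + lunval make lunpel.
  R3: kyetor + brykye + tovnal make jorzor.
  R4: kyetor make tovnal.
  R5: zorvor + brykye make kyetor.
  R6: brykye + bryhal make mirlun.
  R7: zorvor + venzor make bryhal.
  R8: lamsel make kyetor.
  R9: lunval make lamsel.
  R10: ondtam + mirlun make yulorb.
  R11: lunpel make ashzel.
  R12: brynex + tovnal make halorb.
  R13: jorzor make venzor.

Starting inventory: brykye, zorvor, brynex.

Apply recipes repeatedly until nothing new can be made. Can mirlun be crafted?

zorvor + brykye → kyetor (R5).
Using R4, kyetor makes tovnal.
Using R3, kyetor, brykye, and tovnal make jorzor.
jorzor → venzor (R13).
Using R7, zorvor and venzor make bryhal.
Using R6, brykye and bryhal make mirlun.

Yes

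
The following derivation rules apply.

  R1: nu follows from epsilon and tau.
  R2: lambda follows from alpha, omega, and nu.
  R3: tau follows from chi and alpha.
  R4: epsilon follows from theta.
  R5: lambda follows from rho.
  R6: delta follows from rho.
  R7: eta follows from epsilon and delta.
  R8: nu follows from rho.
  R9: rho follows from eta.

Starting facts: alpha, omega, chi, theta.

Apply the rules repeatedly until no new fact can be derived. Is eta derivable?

No

eta would need epsilon and delta (R7), but delta is never established.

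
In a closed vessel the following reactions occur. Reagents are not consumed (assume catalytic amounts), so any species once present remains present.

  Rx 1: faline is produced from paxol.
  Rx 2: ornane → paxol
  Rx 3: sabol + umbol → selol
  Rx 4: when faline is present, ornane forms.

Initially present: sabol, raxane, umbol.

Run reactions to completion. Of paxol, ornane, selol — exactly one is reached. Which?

sabol and umbol present → selol forms (Rx 3).
paxol would need ornane (Rx 2), but ornane never forms. ornane would need faline (Rx 4), but faline never forms.

selol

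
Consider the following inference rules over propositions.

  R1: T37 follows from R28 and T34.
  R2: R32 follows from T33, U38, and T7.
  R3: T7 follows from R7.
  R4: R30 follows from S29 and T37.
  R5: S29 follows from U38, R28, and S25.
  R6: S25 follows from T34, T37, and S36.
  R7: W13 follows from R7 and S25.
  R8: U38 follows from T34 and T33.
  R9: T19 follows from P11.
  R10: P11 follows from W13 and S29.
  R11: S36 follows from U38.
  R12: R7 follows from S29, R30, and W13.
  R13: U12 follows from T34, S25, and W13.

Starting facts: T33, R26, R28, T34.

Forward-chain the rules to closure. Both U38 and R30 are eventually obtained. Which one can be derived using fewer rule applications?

U38: T34 and T33 hold, so U38 follows (R8). [1 rule application]
R30: From T34 and T33, R8 gives U38. From R28 and T34, R1 gives T37. From U38, R11 gives S36. T34, T37, and S36 hold, so S25 follows (R6). From U38, R28, and S25, R5 gives S29. S29 and T37 hold, so R30 follows (R4). [6 rule applications]
U38 needs fewer.

U38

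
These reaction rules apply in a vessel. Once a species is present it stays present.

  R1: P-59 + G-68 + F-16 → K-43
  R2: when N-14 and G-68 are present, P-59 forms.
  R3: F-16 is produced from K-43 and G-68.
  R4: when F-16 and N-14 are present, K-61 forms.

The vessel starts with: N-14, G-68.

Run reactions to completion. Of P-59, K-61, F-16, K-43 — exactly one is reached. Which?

N-14 and G-68 present → P-59 forms (R2).
F-16 would need K-43 and G-68 (R3), but K-43 never forms. K-43 would need P-59, G-68, and F-16 (R1), but F-16 never forms. K-61 would need F-16 and N-14 (R4), but F-16 never forms.

P-59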